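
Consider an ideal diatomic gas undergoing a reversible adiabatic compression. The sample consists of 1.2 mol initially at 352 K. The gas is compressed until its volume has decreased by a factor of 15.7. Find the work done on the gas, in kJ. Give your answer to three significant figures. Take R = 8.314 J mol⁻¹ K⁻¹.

W ≈ 17.6 kJ

Adiabatic: T₁V₁^(γ−1) = T₂V₂^(γ−1) ⇒ T₂ = T₁ (V₁/V₂)^(γ−1).
γ = 7/5 for a diatomic ideal gas, so γ−1 = 2/5.
T₂ = 352 × 15.7^(2/5) = 1059 K.
Q = 0, so ΔU = W_on_gas = nCᵥΔT with Cᵥ = R/(γ−1) = 20.79 J/(mol·K).
ΔU = 1.2 × 20.79 × (1059 − 352) = 17630 J.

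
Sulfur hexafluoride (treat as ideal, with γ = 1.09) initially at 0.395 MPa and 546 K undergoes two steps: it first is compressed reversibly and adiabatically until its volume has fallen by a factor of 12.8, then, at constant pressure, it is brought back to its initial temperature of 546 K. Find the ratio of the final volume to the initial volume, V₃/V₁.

V₃/V₁ ≈ 0.0621

Adiabatic step: V₂/V₁ = 0.07812; T₂ = T₁·12.8^(0.09) = 686.8 K.
Isobaric step: V₃/V₂ = T₃/T₂ = 546/686.8.
V₃/V₁ = (V₂/V₁)(V₃/V₂) = 0.07812 × (546/686.8) = 0.06211.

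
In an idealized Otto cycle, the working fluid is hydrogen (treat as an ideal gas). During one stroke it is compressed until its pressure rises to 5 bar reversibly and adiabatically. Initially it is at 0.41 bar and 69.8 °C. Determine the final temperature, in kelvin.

T₂ ≈ 701 K

Along an adiabat T P^((1−γ)/γ) is constant, so T₂ = T₁ (P₂/P₁)^((γ−1)/γ).
For a diatomic ideal gas γ = 7/5, so (γ−1)/γ = 2/7.
T₁ = 69.8 °C = 342.9 K.
T₂ = 342.9 × (5/0.41)^(2/7) = 700.8 K.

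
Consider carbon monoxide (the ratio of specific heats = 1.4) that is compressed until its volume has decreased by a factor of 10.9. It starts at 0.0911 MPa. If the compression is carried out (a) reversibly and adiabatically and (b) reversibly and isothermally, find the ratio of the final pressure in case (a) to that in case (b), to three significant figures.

P_adiabatic / P_isothermal ≈ 2.60

Isothermal: P_b = P₁(V₁/V₂) = 0.0911×10.9.
Adiabatic: P_a = P₁(V₁/V₂)^γ = 0.0911×10.9^(1.4).
P_a/P_b = (V₁/V₂)^(γ−1) = 10.9^(0.4) = 2.6.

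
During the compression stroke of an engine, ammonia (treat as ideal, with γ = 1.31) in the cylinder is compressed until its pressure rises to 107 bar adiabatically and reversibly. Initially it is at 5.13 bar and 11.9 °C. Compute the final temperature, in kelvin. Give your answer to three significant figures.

T₂ ≈ 585 K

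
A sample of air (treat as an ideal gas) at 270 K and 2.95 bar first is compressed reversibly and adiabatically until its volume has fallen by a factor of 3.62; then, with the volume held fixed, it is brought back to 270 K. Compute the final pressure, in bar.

For a diatomic ideal gas γ = 7/5.
Adiabatic step (PV^γ = const): P₂ = 2.95×3.62^(7/5) = 17.87 bar; T₂ = 270×3.62^(2/5) = 451.7 K.
Isochoric: P₃ = P₂(T₃/T₂) = 17.87 × (270/451.7) = 10.68 bar.

P₃ ≈ 10.7 bar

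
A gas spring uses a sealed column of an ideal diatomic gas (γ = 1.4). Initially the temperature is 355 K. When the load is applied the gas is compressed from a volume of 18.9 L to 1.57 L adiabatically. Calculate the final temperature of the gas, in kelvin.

T₂ ≈ 960 K

For a reversible adiabat TV^(γ−1) is constant, so T₂ = T₁ (V₁/V₂)^(γ−1).
T₂ = 355 × (18.9/1.57)^(0.4) = 960.4 K.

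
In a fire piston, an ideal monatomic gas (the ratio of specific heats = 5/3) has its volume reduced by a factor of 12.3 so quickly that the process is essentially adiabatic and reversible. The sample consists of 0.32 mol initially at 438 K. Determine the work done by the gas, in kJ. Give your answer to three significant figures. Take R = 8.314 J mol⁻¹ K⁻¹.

W ≈ -7.57 kJ

For a reversible adiabat TV^(γ−1) is constant, so T₂ = T₁ (V₁/V₂)^(γ−1).
T₂ = 438 × 12.3^(2/3) = 2334 K.
Q = 0, so ΔU = W_on_gas = nCᵥΔT with Cᵥ = R/(γ−1) = 12.47 J/(mol·K).
ΔU = 0.32 × 12.47 × (2334 − 438) = 7566 J.
Work done by the gas = −ΔU = -7566 J.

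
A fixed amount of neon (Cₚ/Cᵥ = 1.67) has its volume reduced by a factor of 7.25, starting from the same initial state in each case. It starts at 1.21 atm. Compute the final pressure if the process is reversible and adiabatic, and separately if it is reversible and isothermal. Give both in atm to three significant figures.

adiabatic: 33.1 atm; isothermal: 8.77 atm

Isothermal: P₂ = P₁(V₁/V₂) = 1.21×7.25 = 8.772 atm.
Adiabatic: P₂ = P₁(V₁/V₂)^γ = 1.21×7.25^(1.67) = 33.08 atm.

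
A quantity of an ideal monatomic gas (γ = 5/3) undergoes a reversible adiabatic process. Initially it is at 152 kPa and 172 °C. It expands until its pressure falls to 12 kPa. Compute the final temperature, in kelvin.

Along an adiabat T P^((1−γ)/γ) is constant, so T₂ = T₁ (P₂/P₁)^((γ−1)/γ).
T₁ = 172 °C = 445.1 K.
T₂ = 445.1 × (12/152)^(2/5) = 161.2 K.

T₂ ≈ 161 K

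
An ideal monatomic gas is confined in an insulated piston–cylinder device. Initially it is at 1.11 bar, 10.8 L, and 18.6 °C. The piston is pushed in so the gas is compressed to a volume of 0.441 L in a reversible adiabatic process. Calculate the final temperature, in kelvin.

T₂ ≈ 2460 K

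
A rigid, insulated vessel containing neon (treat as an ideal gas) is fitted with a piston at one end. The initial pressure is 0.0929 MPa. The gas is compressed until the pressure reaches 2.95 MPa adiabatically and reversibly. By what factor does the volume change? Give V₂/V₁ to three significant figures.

From PV^γ = const, V₂/V₁ = (P₁/P₂)^(1/γ).
For a monatomic ideal gas γ = 5/3.
V₂/V₁ = (0.0929/2.95)^(3/5) = 0.1256.

V₂/V₁ ≈ 0.126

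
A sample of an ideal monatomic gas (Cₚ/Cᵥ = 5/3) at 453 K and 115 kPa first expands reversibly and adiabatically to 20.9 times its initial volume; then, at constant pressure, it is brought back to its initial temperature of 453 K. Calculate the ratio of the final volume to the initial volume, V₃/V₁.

V₃/V₁ ≈ 159

Adiabatic step: V₂/V₁ = 20.9; T₂ = T₁·(1/20.9)^(2/3) = 59.7 K.
Isobaric step: V₃/V₂ = T₃/T₂ = 453/59.7.
V₃/V₁ = (V₂/V₁)(V₃/V₂) = 20.9 × (453/59.7) = 158.6.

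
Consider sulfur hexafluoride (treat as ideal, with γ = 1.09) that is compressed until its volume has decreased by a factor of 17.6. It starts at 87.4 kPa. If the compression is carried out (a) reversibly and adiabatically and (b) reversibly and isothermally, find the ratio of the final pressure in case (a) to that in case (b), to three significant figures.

P_adiabatic / P_isothermal ≈ 1.29

Isothermal: P_b = P₁(V₁/V₂) = 87.4×17.6.
Adiabatic: P_a = P₁(V₁/V₂)^γ = 87.4×17.6^(1.09).
P_a/P_b = (V₁/V₂)^(γ−1) = 17.6^(0.09) = 1.294.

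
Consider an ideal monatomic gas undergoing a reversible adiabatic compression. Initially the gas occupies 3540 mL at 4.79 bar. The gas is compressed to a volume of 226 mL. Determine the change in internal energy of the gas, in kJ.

γ = 5/3 for a monatomic ideal gas.
P₂ = P₁(V₁/V₂)^γ = 4.79×(3540/226)^(5/3) = 469.7 bar.
For a reversible adiabat, W_by_gas = (P₁V₁ − P₂V₂)/(γ−1).
W_by = (479000×0.00354 − 4.697×10^7×0.000226) / (2/3) = -13380 J.
Q = 0 ⇒ ΔU = −W_by = 13380 J.

ΔU ≈ 13.4 kJ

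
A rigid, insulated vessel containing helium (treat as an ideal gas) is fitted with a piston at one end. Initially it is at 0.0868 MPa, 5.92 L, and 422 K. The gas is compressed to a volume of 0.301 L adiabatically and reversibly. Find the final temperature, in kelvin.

T₂ ≈ 3070 K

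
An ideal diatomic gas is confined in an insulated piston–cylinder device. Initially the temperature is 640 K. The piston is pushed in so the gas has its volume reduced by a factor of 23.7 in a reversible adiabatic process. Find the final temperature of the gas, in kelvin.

For a reversible adiabat TV^(γ−1) is constant, so T₂ = T₁ (V₁/V₂)^(γ−1).
For a diatomic ideal gas γ = 7/5, so γ−1 = 2/5.
T₂ = 640 × 23.7^(2/5) = 2270 K.

T₂ ≈ 2270 K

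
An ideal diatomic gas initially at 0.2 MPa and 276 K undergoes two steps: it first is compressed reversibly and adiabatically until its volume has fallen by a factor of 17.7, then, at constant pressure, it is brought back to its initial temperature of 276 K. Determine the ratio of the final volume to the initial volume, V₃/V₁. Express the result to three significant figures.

V₃/V₁ ≈ 0.0179

For a diatomic ideal gas γ = 7/5.
Adiabatic step: V₂/V₁ = 0.0565; T₂ = T₁·17.7^(2/5) = 871.2 K.
Isobaric step: V₃/V₂ = T₃/T₂ = 276/871.2.
V₃/V₁ = (V₂/V₁)(V₃/V₂) = 0.0565 × (276/871.2) = 0.0179.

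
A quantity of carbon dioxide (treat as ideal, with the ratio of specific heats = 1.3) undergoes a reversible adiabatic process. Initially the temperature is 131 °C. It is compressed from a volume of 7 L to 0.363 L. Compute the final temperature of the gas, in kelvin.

T₂ ≈ 982 K

Adiabatic: T₁V₁^(γ−1) = T₂V₂^(γ−1) ⇒ T₂ = T₁ (V₁/V₂)^(γ−1).
T₁ = 131 °C = 404.1 K.
T₂ = 404.1 × (7/0.363)^(0.3) = 982 K.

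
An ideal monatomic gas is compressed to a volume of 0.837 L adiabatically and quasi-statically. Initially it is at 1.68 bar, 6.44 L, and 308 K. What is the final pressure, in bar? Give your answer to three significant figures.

P₂ ≈ 50.4 bar

Adiabatic: P₁V₁^γ = P₂V₂^γ ⇒ P₂ = P₁ (V₁/V₂)^γ.
γ = 5/3 for a monatomic ideal gas.
P₂ = 1.68 × (6.44/0.837)^(5/3) = 50.38 bar.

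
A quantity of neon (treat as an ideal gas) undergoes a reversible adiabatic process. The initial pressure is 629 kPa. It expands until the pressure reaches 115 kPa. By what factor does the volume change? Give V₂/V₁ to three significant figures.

From PV^γ = const, V₂/V₁ = (P₁/P₂)^(1/γ).
For a monatomic ideal gas γ = 5/3.
V₂/V₁ = (629/115)^(3/5) = 2.772.

V₂/V₁ ≈ 2.77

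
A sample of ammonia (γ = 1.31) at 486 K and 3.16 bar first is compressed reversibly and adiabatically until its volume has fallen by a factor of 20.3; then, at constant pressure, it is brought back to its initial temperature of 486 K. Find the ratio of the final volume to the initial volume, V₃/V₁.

V₃/V₁ ≈ 0.0194

Adiabatic step: V₂/V₁ = 0.04926; T₂ = T₁·20.3^(0.31) = 1236 K.
Isobaric step: V₃/V₂ = T₃/T₂ = 486/1236.
V₃/V₁ = (V₂/V₁)(V₃/V₂) = 0.04926 × (486/1236) = 0.01937.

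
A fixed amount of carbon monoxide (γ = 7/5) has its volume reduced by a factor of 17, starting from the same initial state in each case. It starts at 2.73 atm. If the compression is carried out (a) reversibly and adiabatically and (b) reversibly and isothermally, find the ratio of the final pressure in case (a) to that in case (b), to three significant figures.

P_adiabatic / P_isothermal ≈ 3.11

Isothermal: P_b = P₁(V₁/V₂) = 2.73×17.
Adiabatic: P_a = P₁(V₁/V₂)^γ = 2.73×17^(7/5).
P_a/P_b = (V₁/V₂)^(γ−1) = 17^(2/5) = 3.106.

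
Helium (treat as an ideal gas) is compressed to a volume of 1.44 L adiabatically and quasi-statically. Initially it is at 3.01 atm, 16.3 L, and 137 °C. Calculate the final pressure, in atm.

Since PV^γ is constant along a reversible adiabat, P₂ = P₁ (V₁/V₂)^γ.
γ = 5/3 for a monatomic ideal gas.
P₂ = 3.01 × (16.3/1.44)^(5/3) = 171.8 atm.

P₂ ≈ 172 atm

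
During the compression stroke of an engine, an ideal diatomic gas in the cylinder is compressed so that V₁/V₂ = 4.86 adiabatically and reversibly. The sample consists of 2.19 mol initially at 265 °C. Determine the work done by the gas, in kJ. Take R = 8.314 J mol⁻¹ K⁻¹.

W ≈ -21.6 kJ

For a reversible adiabat TV^(γ−1) is constant, so T₂ = T₁ (V₁/V₂)^(γ−1).
γ = 7/5 for a diatomic ideal gas, so γ−1 = 2/5.
T₁ = 265 °C = 538.1 K.
T₂ = 538.1 × 4.86^(2/5) = 1013 K.
Q = 0, so ΔU = W_on_gas = nCᵥΔT with Cᵥ = R/(γ−1) = 20.79 J/(mol·K).
ΔU = 2.19 × 20.79 × (1013 − 538.1) = 21610 J.
Work done by the gas = −ΔU = -21610 J.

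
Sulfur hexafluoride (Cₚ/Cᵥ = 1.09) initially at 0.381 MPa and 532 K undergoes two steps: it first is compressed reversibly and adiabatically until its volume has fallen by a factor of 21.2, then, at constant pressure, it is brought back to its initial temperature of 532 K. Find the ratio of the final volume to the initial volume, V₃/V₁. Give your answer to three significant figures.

V₃/V₁ ≈ 0.0358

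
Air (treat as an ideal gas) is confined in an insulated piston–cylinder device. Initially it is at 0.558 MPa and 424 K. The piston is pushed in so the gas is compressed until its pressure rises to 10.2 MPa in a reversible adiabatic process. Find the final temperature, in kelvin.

T₂ ≈ 973 K

Adiabatic: T₂/T₁ = (P₂/P₁)^((γ−1)/γ).
For a diatomic ideal gas γ = 7/5, so (γ−1)/γ = 2/7.
T₂ = 424 × (10.2/0.558)^(2/7) = 972.6 K.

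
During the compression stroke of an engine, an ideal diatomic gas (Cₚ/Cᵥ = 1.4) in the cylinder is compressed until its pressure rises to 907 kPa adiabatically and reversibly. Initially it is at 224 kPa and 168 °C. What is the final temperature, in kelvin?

Along an adiabat T P^((1−γ)/γ) is constant, so T₂ = T₁ (P₂/P₁)^((γ−1)/γ).
T₁ = 168 °C = 441.1 K.
T₂ = 441.1 × (907/224)^(0.286) = 657.8 K.

T₂ ≈ 658 K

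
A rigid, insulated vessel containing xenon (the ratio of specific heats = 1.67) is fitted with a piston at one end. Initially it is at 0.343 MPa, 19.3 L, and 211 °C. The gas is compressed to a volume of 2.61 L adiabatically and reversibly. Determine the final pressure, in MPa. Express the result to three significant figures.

P₂ ≈ 9.69 MPa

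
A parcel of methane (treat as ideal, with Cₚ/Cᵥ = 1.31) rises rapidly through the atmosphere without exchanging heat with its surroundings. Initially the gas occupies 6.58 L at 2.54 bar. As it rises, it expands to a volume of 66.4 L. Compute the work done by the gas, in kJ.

W ≈ 2.76 kJ

P₂ = P₁(V₁/V₂)^γ = 2.54×(6.58/66.4)^(1.31) = 0.1229 bar.
For a reversible adiabat, W_by_gas = (P₁V₁ − P₂V₂)/(γ−1).
W_by = (254000×0.00658 − 12290×0.0664) / (0.31) = 2758 J.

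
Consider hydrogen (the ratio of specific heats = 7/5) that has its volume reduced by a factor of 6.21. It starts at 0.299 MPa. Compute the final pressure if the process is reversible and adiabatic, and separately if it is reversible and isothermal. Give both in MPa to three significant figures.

adiabatic: 3.85 MPa; isothermal: 1.86 MPa

Isothermal: P₂ = P₁(V₁/V₂) = 0.299×6.21 = 1.857 MPa.
Adiabatic: P₂ = P₁(V₁/V₂)^γ = 0.299×6.21^(7/5) = 3.855 MPa.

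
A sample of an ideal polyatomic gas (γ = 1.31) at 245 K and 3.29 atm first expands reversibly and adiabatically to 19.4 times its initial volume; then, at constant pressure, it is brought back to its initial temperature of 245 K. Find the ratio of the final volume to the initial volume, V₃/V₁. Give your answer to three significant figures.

V₃/V₁ ≈ 48.6

Adiabatic step: V₂/V₁ = 19.4; T₂ = T₁·(1/19.4)^(0.31) = 97.71 K.
Isobaric step: V₃/V₂ = T₃/T₂ = 245/97.71.
V₃/V₁ = (V₂/V₁)(V₃/V₂) = 19.4 × (245/97.71) = 48.64.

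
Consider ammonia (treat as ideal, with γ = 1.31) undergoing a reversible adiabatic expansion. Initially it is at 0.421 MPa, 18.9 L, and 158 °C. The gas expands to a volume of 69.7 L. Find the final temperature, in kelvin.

T₂ ≈ 288 K

Adiabatic: T₁V₁^(γ−1) = T₂V₂^(γ−1) ⇒ T₂ = T₁ (V₁/V₂)^(γ−1).
T₁ = 158 °C = 431.1 K.
T₂ = 431.1 × (18.9/69.7)^(0.31) = 287.7 K.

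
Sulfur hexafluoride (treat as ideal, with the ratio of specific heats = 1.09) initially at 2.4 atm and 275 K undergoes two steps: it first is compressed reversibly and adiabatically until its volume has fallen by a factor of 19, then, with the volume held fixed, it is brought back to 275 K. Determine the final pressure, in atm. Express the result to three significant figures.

P₃ ≈ 45.6 atm

Adiabatic step (PV^γ = const): P₂ = 2.4×19^(1.09) = 59.44 atm; T₂ = 275×19^(0.09) = 358.4 K.
Isochoric: P₃ = P₂(T₃/T₂) = 59.44 × (275/358.4) = 45.6 atm.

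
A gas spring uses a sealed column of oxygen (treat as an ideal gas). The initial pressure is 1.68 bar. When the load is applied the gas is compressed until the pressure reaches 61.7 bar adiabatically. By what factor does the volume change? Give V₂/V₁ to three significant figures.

From PV^γ = const, V₂/V₁ = (P₁/P₂)^(1/γ).
For a diatomic ideal gas γ = 7/5.
V₂/V₁ = (1.68/61.7)^(5/7) = 0.07624.

V₂/V₁ ≈ 0.0762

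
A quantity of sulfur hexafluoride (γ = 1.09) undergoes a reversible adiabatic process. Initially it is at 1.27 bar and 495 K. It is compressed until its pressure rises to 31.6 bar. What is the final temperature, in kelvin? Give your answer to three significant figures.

T₂ ≈ 645 K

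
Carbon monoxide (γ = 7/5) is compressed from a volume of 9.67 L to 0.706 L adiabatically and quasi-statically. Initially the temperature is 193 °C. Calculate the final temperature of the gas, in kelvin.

Adiabatic: T₁V₁^(γ−1) = T₂V₂^(γ−1) ⇒ T₂ = T₁ (V₁/V₂)^(γ−1).
T₁ = 193 °C = 466.1 K.
T₂ = 466.1 × (9.67/0.706)^(2/5) = 1328 K.

T₂ ≈ 1330 K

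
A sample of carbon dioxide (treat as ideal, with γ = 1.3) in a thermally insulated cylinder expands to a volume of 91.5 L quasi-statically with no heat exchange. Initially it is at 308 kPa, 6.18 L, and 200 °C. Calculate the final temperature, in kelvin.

Adiabatic: T₁V₁^(γ−1) = T₂V₂^(γ−1) ⇒ T₂ = T₁ (V₁/V₂)^(γ−1).
T₁ = 200 °C = 473.1 K.
T₂ = 473.1 × (6.18/91.5)^(0.3) = 210.8 K.

T₂ ≈ 211 K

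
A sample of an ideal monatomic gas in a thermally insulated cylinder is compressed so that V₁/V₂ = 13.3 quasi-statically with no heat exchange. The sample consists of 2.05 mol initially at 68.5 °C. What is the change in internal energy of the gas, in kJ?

ΔU ≈ 40.3 kJ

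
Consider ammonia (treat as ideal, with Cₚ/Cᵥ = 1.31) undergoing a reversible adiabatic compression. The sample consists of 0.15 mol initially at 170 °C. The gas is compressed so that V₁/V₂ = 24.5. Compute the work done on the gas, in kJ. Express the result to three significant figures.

Adiabatic: T₁V₁^(γ−1) = T₂V₂^(γ−1) ⇒ T₂ = T₁ (V₁/V₂)^(γ−1).
T₁ = 170 °C = 443.1 K.
T₂ = 443.1 × 24.5^(0.31) = 1195 K.
Q = 0, so ΔU = W_on_gas = nCᵥΔT with Cᵥ = R/(γ−1) = 26.82 J/(mol·K).
ΔU = 0.15 × 26.82 × (1195 − 443.1) = 3023 J.

W ≈ 3.02 kJ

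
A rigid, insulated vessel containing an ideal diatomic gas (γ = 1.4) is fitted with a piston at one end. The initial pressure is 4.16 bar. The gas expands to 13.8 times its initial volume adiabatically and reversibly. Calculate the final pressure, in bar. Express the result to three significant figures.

P₂ ≈ 0.106 bar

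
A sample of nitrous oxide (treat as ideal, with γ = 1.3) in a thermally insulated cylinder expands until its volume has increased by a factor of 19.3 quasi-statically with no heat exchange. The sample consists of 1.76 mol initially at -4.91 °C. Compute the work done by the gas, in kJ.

Adiabatic: T₁V₁^(γ−1) = T₂V₂^(γ−1) ⇒ T₂ = T₁ (V₁/V₂)^(γ−1).
T₁ = -4.91 °C = 268.2 K.
T₂ = 268.2 × (1/19.3)^(0.3) = 110.4 K.
Q = 0, so ΔU = W_on_gas = nCᵥΔT with Cᵥ = R/(γ−1) = 27.71 J/(mol·K).
ΔU = 1.76 × 27.71 × (110.4 − 268.2) = -7700 J.
Work done by the gas = −ΔU = 7700 J.

W ≈ 7.70 kJ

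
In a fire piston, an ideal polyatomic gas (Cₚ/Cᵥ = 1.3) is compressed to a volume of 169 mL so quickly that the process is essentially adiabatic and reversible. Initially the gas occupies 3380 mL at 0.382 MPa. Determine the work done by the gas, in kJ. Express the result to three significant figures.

W ≈ -6.27 kJ

P₂ = P₁(V₁/V₂)^γ = 0.382×(3380/169)^(1.3) = 18.77 MPa.
For a reversible adiabat, W_by_gas = (P₁V₁ − P₂V₂)/(γ−1).
W_by = (382000×0.00338 − 1.877×10^7×0.000169) / (0.3) = -6268 J.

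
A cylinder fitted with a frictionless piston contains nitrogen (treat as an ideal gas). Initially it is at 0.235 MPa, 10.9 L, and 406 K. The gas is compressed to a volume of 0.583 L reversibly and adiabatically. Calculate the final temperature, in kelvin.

For a reversible adiabat TV^(γ−1) is constant, so T₂ = T₁ (V₁/V₂)^(γ−1).
γ = 7/5 for a diatomic ideal gas.
T₂ = 406 × (10.9/0.583)^(2/5) = 1310 K.

T₂ ≈ 1310 K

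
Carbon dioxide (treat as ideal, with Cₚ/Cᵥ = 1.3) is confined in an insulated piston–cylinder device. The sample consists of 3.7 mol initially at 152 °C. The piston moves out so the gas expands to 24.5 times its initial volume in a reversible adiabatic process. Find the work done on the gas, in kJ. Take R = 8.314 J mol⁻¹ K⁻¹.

W ≈ -26.9 kJ

Adiabatic: T₁V₁^(γ−1) = T₂V₂^(γ−1) ⇒ T₂ = T₁ (V₁/V₂)^(γ−1).
T₁ = 152 °C = 425.1 K.
T₂ = 425.1 × (1/24.5)^(0.3) = 162.9 K.
Q = 0, so ΔU = W_on_gas = nCᵥΔT with Cᵥ = R/(γ−1) = 27.71 J/(mol·K).
ΔU = 3.7 × 27.71 × (162.9 − 425.1) = -26900 J.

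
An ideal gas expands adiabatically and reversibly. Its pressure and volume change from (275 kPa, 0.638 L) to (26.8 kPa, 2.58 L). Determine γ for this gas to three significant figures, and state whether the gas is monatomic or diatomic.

γ ≈ 1.67; monatomic

PV^γ = const ⇒ γ = ln(P₂/P₁) / ln(V₁/V₂).
γ = ln(26.8/275) / ln(0.638/2.58) = 1.666.
γ ≈ 1.67 is close to 5/3, so the gas is monatomic.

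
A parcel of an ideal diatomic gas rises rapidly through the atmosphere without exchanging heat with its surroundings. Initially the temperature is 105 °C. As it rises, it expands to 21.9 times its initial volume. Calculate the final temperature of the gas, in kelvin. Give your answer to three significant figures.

T₂ ≈ 110 K

For a reversible adiabat TV^(γ−1) is constant, so T₂ = T₁ (V₁/V₂)^(γ−1).
For a diatomic ideal gas γ = 7/5, so γ−1 = 2/5.
T₁ = 105 °C = 378.1 K.
T₂ = 378.1 × (1/21.9)^(2/5) = 110 K.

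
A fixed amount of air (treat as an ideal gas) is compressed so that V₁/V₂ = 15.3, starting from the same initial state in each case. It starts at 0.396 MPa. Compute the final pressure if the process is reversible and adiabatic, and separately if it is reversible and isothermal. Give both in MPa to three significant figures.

For a diatomic ideal gas γ = 7/5.
Isothermal: P₂ = P₁(V₁/V₂) = 0.396×15.3 = 6.059 MPa.
Adiabatic: P₂ = P₁(V₁/V₂)^γ = 0.396×15.3^(7/5) = 18.04 MPa.

adiabatic: 18.0 MPa; isothermal: 6.06 MPa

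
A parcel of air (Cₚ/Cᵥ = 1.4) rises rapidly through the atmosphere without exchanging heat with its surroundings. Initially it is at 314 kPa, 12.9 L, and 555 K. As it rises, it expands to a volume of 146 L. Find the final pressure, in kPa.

Adiabatic: P₁V₁^γ = P₂V₂^γ ⇒ P₂ = P₁ (V₁/V₂)^γ.
P₂ = 314 × (12.9/146)^(1.4) = 10.51 kPa.

P₂ ≈ 10.5 kPa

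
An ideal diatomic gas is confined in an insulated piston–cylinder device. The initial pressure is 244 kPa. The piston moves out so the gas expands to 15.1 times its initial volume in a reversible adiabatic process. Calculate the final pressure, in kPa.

P₂ ≈ 5.46 kPa

Adiabatic: P₁V₁^γ = P₂V₂^γ ⇒ P₂ = P₁ (V₁/V₂)^γ.
For a diatomic ideal gas γ = 7/5.
P₂ = 244 × (1/15.1)^(7/5) = 5.455 kPa.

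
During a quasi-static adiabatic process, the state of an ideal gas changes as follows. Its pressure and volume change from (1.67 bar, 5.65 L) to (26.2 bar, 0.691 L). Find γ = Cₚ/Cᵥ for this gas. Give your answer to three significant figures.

γ ≈ 1.31

PV^γ = const ⇒ γ = ln(P₂/P₁) / ln(V₁/V₂).
γ = ln(26.2/1.67) / ln(5.65/0.691) = 1.31.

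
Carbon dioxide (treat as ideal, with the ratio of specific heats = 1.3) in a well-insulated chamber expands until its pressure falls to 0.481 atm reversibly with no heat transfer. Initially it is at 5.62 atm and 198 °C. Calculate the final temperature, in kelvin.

T₂ ≈ 267 K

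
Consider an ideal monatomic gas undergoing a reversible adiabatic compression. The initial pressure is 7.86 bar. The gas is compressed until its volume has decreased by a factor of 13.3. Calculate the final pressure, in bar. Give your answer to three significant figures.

Since PV^γ is constant along a reversible adiabat, P₂ = P₁ (V₁/V₂)^γ.
For a monatomic ideal gas γ = 5/3.
P₂ = 7.86 × 13.3^(5/3) = 586.8 bar.

P₂ ≈ 587 bar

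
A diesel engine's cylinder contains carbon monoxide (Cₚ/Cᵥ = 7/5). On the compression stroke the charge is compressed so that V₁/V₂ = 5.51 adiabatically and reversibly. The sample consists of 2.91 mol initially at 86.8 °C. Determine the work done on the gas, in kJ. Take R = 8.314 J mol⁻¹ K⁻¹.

For a reversible adiabat TV^(γ−1) is constant, so T₂ = T₁ (V₁/V₂)^(γ−1).
T₁ = 86.8 °C = 359.9 K.
T₂ = 359.9 × 5.51^(2/5) = 712.4 K.
Q = 0, so ΔU = W_on_gas = nCᵥΔT with Cᵥ = R/(γ−1) = 20.79 J/(mol·K).
ΔU = 2.91 × 20.79 × (712.4 − 359.9) = 21320 J.

W ≈ 21.3 kJ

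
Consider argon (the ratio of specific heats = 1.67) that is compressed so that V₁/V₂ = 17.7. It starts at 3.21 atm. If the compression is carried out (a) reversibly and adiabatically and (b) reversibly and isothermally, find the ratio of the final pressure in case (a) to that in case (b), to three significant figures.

Isothermal: P_b = P₁(V₁/V₂) = 3.21×17.7.
Adiabatic: P_a = P₁(V₁/V₂)^γ = 3.21×17.7^(1.67).
P_a/P_b = (V₁/V₂)^(γ−1) = 17.7^(0.67) = 6.857.

P_adiabatic / P_isothermal ≈ 6.86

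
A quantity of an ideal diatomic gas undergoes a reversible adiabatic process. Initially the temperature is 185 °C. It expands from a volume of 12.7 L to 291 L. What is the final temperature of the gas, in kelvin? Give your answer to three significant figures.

T₂ ≈ 131 K

Adiabatic: T₁V₁^(γ−1) = T₂V₂^(γ−1) ⇒ T₂ = T₁ (V₁/V₂)^(γ−1).
For a diatomic ideal gas γ = 7/5, so γ−1 = 2/5.
T₁ = 185 °C = 458.1 K.
T₂ = 458.1 × (12.7/291)^(2/5) = 130.9 K.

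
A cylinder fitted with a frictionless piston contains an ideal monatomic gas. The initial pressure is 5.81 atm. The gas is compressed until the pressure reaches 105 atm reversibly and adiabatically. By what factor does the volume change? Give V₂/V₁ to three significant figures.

V₂/V₁ ≈ 0.176

From PV^γ = const, V₂/V₁ = (P₁/P₂)^(1/γ).
For a monatomic ideal gas γ = 5/3.
V₂/V₁ = (5.81/105)^(3/5) = 0.1761.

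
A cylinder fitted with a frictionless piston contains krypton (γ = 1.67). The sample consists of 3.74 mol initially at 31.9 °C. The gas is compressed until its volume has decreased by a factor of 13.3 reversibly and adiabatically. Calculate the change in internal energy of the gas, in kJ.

ΔU ≈ 66.0 kJ

For a reversible adiabat TV^(γ−1) is constant, so T₂ = T₁ (V₁/V₂)^(γ−1).
T₁ = 31.9 °C = 305 K.
T₂ = 305 × 13.3^(0.67) = 1727 K.
Q = 0, so ΔU = W_on_gas = nCᵥΔT with Cᵥ = R/(γ−1) = 12.41 J/(mol·K).
ΔU = 3.74 × 12.41 × (1727 − 305) = 66000 J.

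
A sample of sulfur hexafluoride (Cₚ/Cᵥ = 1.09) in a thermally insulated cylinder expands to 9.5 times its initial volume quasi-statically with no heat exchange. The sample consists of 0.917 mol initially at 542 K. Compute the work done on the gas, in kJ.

W ≈ -8.42 kJ

Adiabatic: T₁V₁^(γ−1) = T₂V₂^(γ−1) ⇒ T₂ = T₁ (V₁/V₂)^(γ−1).
T₂ = 542 × (1/9.5)^(0.09) = 442.6 K.
Q = 0, so ΔU = W_on_gas = nCᵥΔT with Cᵥ = R/(γ−1) = 92.38 J/(mol·K).
ΔU = 0.917 × 92.38 × (442.6 − 542) = -8421 J.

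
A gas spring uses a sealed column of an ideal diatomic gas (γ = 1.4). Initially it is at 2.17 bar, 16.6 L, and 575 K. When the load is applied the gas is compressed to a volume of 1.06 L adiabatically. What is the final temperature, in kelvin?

T₂ ≈ 1730 K

For a reversible adiabat TV^(γ−1) is constant, so T₂ = T₁ (V₁/V₂)^(γ−1).
T₂ = 575 × (16.6/1.06)^(0.4) = 1728 K.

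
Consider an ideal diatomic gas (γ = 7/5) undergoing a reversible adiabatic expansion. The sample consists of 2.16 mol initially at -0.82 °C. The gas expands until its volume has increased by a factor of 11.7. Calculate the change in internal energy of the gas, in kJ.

For a reversible adiabat TV^(γ−1) is constant, so T₂ = T₁ (V₁/V₂)^(γ−1).
T₁ = -0.82 °C = 272.3 K.
T₂ = 272.3 × (1/11.7)^(2/5) = 101.8 K.
Q = 0, so ΔU = W_on_gas = nCᵥΔT with Cᵥ = R/(γ−1) = 20.79 J/(mol·K).
ΔU = 2.16 × 20.79 × (101.8 − 272.3) = -7655 J.

ΔU ≈ -7.66 kJ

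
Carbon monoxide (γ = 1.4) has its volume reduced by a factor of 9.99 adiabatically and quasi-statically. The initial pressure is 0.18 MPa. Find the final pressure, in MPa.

P₂ ≈ 4.52 MPa

Since PV^γ is constant along a reversible adiabat, P₂ = P₁ (V₁/V₂)^γ.
P₂ = 0.18 × 9.99^(1.4) = 4.515 MPa.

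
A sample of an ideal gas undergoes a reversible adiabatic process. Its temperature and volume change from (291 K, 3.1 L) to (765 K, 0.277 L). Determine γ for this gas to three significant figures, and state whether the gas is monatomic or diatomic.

TV^(γ−1) = const ⇒ γ − 1 = ln(T₂/T₁) / ln(V₁/V₂).
γ = 1 + ln(765/291) / ln(3.1/0.277) = 1.4.
γ ≈ 1.40 is close to 7/5, so the gas is diatomic.

γ ≈ 1.40; diatomic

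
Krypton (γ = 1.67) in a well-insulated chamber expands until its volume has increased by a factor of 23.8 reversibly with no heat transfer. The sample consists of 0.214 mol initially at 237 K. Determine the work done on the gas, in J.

For a reversible adiabat TV^(γ−1) is constant, so T₂ = T₁ (V₁/V₂)^(γ−1).
T₂ = 237 × (1/23.8)^(0.67) = 28.34 K.
Q = 0, so ΔU = W_on_gas = nCᵥΔT with Cᵥ = R/(γ−1) = 12.41 J/(mol·K).
ΔU = 0.214 × 12.41 × (28.34 − 237) = -554.1 J.

W ≈ -554 J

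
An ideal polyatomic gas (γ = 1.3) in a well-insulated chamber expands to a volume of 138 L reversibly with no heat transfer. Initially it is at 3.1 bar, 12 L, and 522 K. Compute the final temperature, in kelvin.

For a reversible adiabat TV^(γ−1) is constant, so T₂ = T₁ (V₁/V₂)^(γ−1).
T₂ = 522 × (12/138)^(0.3) = 250.9 K.

T₂ ≈ 251 K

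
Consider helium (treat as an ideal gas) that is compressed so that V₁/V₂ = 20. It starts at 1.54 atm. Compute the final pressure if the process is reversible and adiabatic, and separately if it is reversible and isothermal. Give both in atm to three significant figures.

For a monatomic ideal gas γ = 5/3.
Isothermal: P₂ = P₁(V₁/V₂) = 1.54×20 = 30.8 atm.
Adiabatic: P₂ = P₁(V₁/V₂)^γ = 1.54×20^(5/3) = 226.9 atm.

adiabatic: 227 atm; isothermal: 30.8 atm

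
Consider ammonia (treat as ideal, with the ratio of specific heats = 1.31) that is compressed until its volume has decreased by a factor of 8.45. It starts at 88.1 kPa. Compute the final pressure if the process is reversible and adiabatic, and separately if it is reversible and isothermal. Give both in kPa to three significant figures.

adiabatic: 1440 kPa; isothermal: 744 kPa

Isothermal: P₂ = P₁(V₁/V₂) = 88.1×8.45 = 744.4 kPa.
Adiabatic: P₂ = P₁(V₁/V₂)^γ = 88.1×8.45^(1.31) = 1443 kPa.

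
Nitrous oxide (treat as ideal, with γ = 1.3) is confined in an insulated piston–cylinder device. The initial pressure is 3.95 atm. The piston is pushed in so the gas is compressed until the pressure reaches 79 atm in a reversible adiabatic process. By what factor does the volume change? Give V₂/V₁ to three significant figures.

V₂/V₁ ≈ 0.0998

From PV^γ = const, V₂/V₁ = (P₁/P₂)^(1/γ).
V₂/V₁ = (3.95/79)^(0.769) = 0.09982.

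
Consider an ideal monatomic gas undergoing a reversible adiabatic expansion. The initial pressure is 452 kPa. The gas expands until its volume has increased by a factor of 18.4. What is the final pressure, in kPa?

Adiabatic: P₁V₁^γ = P₂V₂^γ ⇒ P₂ = P₁ (V₁/V₂)^γ.
For a monatomic ideal gas γ = 5/3.
P₂ = 452 × (1/18.4)^(5/3) = 3.525 kPa.

P₂ ≈ 3.52 kPa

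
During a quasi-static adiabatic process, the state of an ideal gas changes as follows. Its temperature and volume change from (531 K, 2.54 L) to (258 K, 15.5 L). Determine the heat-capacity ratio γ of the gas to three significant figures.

TV^(γ−1) = const ⇒ γ − 1 = ln(T₂/T₁) / ln(V₁/V₂).
γ = 1 + ln(258/531) / ln(2.54/15.5) = 1.399.

γ ≈ 1.40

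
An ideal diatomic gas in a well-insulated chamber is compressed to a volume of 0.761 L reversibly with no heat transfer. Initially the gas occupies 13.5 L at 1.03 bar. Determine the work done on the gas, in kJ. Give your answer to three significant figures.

γ = 7/5 for a diatomic ideal gas.
P₂ = P₁(V₁/V₂)^γ = 1.03×(13.5/0.761)^(7/5) = 57.73 bar.
For a reversible adiabat, W_by_gas = (P₁V₁ − P₂V₂)/(γ−1).
W_by = (103000×0.0135 − 5.773×10^6×0.000761) / (2/5) = -7506 J.
W_on_gas = −W_by = 7506 J.

W ≈ 7.51 kJ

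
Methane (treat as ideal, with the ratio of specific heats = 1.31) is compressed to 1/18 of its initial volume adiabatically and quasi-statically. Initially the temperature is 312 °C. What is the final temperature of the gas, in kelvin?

T₂ ≈ 1430 K

For a reversible adiabat TV^(γ−1) is constant, so T₂ = T₁ (V₁/V₂)^(γ−1).
T₁ = 312 °C = 585.1 K.
T₂ = 585.1 × 18^(0.31) = 1434 K.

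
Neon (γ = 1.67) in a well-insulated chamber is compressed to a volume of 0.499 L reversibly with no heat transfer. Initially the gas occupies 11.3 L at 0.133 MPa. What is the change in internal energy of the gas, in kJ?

P₂ = P₁(V₁/V₂)^γ = 0.133×(11.3/0.499)^(1.67) = 24.36 MPa.
For a reversible adiabat, W_by_gas = (P₁V₁ − P₂V₂)/(γ−1).
W_by = (133000×0.0113 − 2.436×10^7×0.000499) / (0.67) = -15900 J.
Q = 0 ⇒ ΔU = −W_by = 15900 J.

ΔU ≈ 15.9 kJ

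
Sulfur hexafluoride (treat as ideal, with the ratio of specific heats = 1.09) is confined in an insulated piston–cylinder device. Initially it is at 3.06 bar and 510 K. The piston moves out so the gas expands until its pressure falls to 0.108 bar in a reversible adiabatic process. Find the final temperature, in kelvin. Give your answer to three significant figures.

T₂ ≈ 387 K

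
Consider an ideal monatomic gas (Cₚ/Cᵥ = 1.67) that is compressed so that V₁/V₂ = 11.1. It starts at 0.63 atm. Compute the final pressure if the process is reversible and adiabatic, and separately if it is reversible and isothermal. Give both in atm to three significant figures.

adiabatic: 35.1 atm; isothermal: 6.99 atm

Isothermal: P₂ = P₁(V₁/V₂) = 0.63×11.1 = 6.993 atm.
Adiabatic: P₂ = P₁(V₁/V₂)^γ = 0.63×11.1^(1.67) = 35.08 atm.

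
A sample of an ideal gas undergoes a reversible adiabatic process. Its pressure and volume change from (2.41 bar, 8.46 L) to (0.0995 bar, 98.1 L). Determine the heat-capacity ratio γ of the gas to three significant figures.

γ ≈ 1.30

PV^γ = const ⇒ γ = ln(P₂/P₁) / ln(V₁/V₂).
γ = ln(0.0995/2.41) / ln(8.46/98.1) = 1.301.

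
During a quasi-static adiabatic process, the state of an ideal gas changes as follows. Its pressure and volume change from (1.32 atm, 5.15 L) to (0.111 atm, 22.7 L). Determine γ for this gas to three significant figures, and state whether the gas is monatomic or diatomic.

γ ≈ 1.67; monatomic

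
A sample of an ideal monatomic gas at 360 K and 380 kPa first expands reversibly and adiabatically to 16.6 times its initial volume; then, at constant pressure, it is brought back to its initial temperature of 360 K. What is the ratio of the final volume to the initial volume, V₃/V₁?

V₃/V₁ ≈ 108

For a monatomic ideal gas γ = 5/3.
Adiabatic step: V₂/V₁ = 16.6; T₂ = T₁·(1/16.6)^(2/3) = 55.32 K.
Isobaric step: V₃/V₂ = T₃/T₂ = 360/55.32.
V₃/V₁ = (V₂/V₁)(V₃/V₂) = 16.6 × (360/55.32) = 108.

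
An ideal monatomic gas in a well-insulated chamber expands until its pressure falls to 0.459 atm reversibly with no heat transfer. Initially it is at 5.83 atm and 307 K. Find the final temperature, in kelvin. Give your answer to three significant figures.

T₂ ≈ 111 K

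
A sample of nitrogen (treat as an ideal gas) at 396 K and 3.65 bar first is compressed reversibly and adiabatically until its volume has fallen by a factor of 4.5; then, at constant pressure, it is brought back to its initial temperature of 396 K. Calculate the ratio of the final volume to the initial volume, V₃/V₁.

V₃/V₁ ≈ 0.122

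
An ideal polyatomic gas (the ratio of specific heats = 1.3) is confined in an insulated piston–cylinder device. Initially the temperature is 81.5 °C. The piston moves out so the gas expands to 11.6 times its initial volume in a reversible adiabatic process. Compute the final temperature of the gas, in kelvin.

T₂ ≈ 170 K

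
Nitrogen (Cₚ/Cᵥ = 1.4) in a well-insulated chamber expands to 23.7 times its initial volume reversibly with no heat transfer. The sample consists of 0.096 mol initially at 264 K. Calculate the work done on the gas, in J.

Adiabatic: T₁V₁^(γ−1) = T₂V₂^(γ−1) ⇒ T₂ = T₁ (V₁/V₂)^(γ−1).
T₂ = 264 × (1/23.7)^(0.4) = 74.42 K.
Q = 0, so ΔU = W_on_gas = nCᵥΔT with Cᵥ = R/(γ−1) = 20.79 J/(mol·K).
ΔU = 0.096 × 20.79 × (74.42 − 264) = -378.3 J.

W ≈ -378 J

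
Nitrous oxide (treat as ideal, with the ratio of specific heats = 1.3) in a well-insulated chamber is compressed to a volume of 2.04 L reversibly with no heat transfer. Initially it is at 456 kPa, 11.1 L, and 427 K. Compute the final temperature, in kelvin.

T₂ ≈ 710 K

Adiabatic: T₁V₁^(γ−1) = T₂V₂^(γ−1) ⇒ T₂ = T₁ (V₁/V₂)^(γ−1).
T₂ = 427 × (11.1/2.04)^(0.3) = 709.8 K.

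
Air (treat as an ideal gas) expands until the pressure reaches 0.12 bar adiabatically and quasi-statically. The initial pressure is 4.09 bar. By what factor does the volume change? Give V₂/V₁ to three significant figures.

V₂/V₁ ≈ 12.4

From PV^γ = const, V₂/V₁ = (P₁/P₂)^(1/γ).
For a diatomic ideal gas γ = 7/5.
V₂/V₁ = (4.09/0.12)^(5/7) = 12.44.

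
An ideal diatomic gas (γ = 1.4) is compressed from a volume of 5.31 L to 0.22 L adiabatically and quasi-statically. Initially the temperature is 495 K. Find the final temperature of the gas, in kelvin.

T₂ ≈ 1770 K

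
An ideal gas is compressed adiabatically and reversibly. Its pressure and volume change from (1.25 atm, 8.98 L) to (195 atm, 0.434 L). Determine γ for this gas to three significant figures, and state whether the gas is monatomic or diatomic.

PV^γ = const ⇒ γ = ln(P₂/P₁) / ln(V₁/V₂).
γ = ln(195/1.25) / ln(8.98/0.434) = 1.667.
γ ≈ 1.67 is close to 5/3, so the gas is monatomic.

γ ≈ 1.67; monatomic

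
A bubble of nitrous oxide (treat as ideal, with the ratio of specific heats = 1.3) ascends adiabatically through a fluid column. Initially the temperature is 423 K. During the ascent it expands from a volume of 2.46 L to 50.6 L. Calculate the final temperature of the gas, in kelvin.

Adiabatic: T₁V₁^(γ−1) = T₂V₂^(γ−1) ⇒ T₂ = T₁ (V₁/V₂)^(γ−1).
T₂ = 423 × (2.46/50.6)^(0.3) = 170.8 K.

T₂ ≈ 171 K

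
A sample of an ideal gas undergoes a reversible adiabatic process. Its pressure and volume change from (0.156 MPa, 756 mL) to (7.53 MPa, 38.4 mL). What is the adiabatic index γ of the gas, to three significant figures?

γ ≈ 1.30

PV^γ = const ⇒ γ = ln(P₂/P₁) / ln(V₁/V₂).
γ = ln(7.53/0.156) / ln(756/38.4) = 1.301.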